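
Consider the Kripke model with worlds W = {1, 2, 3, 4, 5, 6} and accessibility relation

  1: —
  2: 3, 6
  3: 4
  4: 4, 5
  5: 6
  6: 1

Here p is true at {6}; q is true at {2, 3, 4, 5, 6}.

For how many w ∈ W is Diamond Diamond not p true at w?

4

1: no successors, so Diamond Diamond not p fails. ✗
2: successors {3, 6}; Diamond not p there: 3:T, 6:T. ✓
3: successors {4}; Diamond not p there: 4:T. ✓
4: successors {4, 5}; Diamond not p there: 4:T, 5:F. ✓
5: successors {6}; Diamond not p there: 6:T. ✓
6: successors {1}; Diamond not p there: 1:F. ✗
Satisfying worlds: {2, 3, 4, 5}.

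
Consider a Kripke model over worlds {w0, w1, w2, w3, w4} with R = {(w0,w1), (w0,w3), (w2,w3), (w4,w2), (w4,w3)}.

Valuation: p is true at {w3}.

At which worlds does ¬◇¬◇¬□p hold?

{w1, w3}

w0: ◇¬◇¬□p is T. ✗
w1: ◇¬◇¬□p is F. ✓
w2: ◇¬◇¬□p is T. ✗
w3: ◇¬◇¬□p is F. ✓
w4: ◇¬◇¬□p is T. ✗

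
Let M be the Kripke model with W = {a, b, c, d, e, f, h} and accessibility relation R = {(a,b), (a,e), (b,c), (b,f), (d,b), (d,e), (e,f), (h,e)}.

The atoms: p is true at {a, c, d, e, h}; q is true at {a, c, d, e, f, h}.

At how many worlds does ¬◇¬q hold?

5

a: ◇¬q is T. ✗
b: ◇¬q is F. ✓
c: ◇¬q is F. ✓
d: ◇¬q is T. ✗
e: ◇¬q is F. ✓
f: ◇¬q is F. ✓
h: ◇¬q is F. ✓
Satisfying worlds: {b, c, e, f, h}.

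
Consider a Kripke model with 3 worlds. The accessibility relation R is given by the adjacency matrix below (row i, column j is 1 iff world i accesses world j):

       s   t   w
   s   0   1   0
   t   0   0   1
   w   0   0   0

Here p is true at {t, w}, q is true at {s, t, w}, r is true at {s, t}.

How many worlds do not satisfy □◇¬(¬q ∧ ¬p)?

1

s: successors {t}; ◇¬(¬q ∧ ¬p) there: t:T. ✓
t: successors {w}; ◇¬(¬q ∧ ¬p) there: w:F. ✗
w: no successors, so □◇¬(¬q ∧ ¬p) holds vacuously. ✓
Satisfying worlds: {s, w}.
So □◇¬(¬q ∧ ¬p) fails at the other 1 world.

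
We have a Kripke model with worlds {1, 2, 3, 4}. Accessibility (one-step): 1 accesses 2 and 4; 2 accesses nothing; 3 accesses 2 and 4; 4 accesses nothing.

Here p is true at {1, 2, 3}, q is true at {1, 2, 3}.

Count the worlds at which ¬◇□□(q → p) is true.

1: ◇□□(q → p) is T. ✗
2: ◇□□(q → p) is F. ✓
3: ◇□□(q → p) is T. ✗
4: ◇□□(q → p) is F. ✓
Satisfying worlds: {2, 4}.

2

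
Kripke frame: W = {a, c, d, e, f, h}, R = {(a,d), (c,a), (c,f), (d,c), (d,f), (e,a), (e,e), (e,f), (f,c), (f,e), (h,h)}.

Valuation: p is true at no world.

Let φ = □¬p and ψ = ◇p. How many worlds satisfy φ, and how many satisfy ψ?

For □¬p:
a: successors {d}; ¬p there: d:T. ✓
c: successors {a, f}; ¬p there: a:T, f:T. ✓
d: successors {c, f}; ¬p there: c:T, f:T. ✓
e: successors {a, e, f}; ¬p there: a:T, e:T, f:T. ✓
f: successors {c, e}; ¬p there: c:T, e:T. ✓
h: successors {h}; ¬p there: h:T. ✓
— 6 worlds.
For ◇p:
a: successors {d}; p there: d:F. ✗
c: successors {a, f}; p there: a:F, f:F. ✗
d: successors {c, f}; p there: c:F, f:F. ✗
e: successors {a, e, f}; p there: a:F, e:F, f:F. ✗
f: successors {c, e}; p there: c:F, e:F. ✗
h: successors {h}; p there: h:F. ✗
— 0 worlds.

6 and 0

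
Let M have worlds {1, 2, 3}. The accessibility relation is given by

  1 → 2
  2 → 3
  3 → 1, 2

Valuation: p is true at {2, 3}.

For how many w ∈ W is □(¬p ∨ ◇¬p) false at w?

1: successors {2}; ¬p ∨ ◇¬p there: 2:F. ✗
2: successors {3}; ¬p ∨ ◇¬p there: 3:T. ✓
3: successors {1, 2}; ¬p ∨ ◇¬p there: 1:T, 2:F. ✗
Satisfying worlds: {2}.
So □(¬p ∨ ◇¬p) fails at the other 2 worlds.

2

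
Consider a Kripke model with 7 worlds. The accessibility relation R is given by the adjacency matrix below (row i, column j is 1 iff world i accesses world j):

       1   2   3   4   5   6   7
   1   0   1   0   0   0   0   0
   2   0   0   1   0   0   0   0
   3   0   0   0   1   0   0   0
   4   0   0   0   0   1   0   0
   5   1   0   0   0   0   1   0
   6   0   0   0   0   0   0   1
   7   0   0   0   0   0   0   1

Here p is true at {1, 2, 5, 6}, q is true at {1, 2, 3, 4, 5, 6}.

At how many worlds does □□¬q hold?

2

1: successors {2}; □¬q there: 2:F. ✗
2: successors {3}; □¬q there: 3:F. ✗
3: successors {4}; □¬q there: 4:F. ✗
4: successors {5}; □¬q there: 5:F. ✗
5: successors {1, 6}; □¬q there: 1:F, 6:T. ✗
6: successors {7}; □¬q there: 7:T. ✓
7: successors {7}; □¬q there: 7:T. ✓
Satisfying worlds: {6, 7}.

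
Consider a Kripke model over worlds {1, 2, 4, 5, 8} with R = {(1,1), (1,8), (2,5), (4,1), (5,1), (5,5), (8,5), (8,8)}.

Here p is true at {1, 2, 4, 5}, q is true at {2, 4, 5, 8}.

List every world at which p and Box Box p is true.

{2}

1: p is T, Box Box p is F. ✗
2: p is T, Box Box p is T. ✓
4: p is T, Box Box p is F. ✗
5: p is T, Box Box p is F. ✗
8: p is F, Box Box p is F. ✗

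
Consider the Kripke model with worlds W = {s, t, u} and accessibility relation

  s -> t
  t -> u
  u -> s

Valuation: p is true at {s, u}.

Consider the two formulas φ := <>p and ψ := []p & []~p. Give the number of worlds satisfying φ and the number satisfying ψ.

2 and 0

For <>p:
s: successors {t}; p there: t:F. ✗
t: successors {u}; p there: u:T. ✓
u: successors {s}; p there: s:T. ✓
— 2 worlds.
For []p & []~p:
s: []p is F, []~p is T. ✗
t: []p is T, []~p is F. ✗
u: []p is T, []~p is F. ✗
— 0 worlds.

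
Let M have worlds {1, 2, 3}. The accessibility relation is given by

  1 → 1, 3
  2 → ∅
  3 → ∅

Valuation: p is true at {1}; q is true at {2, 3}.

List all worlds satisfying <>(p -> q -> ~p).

1: successors {1, 3}; p -> q -> ~p there: 1:T, 3:T. ✓
2: no successors, so <>(p -> q -> ~p) fails. ✗
3: no successors, so <>(p -> q -> ~p) fails. ✗

{1}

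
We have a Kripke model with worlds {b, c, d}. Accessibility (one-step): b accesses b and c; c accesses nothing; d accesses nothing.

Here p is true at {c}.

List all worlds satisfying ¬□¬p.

b: □¬p is F. ✓
c: □¬p is T. ✗
d: □¬p is T. ✗

{b}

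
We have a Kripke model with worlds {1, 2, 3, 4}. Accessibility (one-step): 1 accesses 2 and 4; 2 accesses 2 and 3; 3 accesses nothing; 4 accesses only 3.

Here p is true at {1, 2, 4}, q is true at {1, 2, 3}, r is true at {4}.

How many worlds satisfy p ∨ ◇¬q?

1: p is T, ◇¬q is T. ✓
2: p is T, ◇¬q is F. ✓
3: p is F, ◇¬q is F. ✗
4: p is T, ◇¬q is F. ✓
Satisfying worlds: {1, 2, 4}.

3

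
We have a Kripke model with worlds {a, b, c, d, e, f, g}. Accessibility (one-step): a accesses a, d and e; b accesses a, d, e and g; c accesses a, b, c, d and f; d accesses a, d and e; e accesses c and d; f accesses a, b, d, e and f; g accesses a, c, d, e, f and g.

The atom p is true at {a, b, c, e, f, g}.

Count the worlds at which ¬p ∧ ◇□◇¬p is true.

a: ¬p is F, ◇□◇¬p is T. ✗
b: ¬p is F, ◇□◇¬p is T. ✗
c: ¬p is F, ◇□◇¬p is T. ✗
d: ¬p is T, ◇□◇¬p is T. ✓
e: ¬p is F, ◇□◇¬p is T. ✗
f: ¬p is F, ◇□◇¬p is T. ✗
g: ¬p is F, ◇□◇¬p is T. ✗
Satisfying worlds: {d}.

1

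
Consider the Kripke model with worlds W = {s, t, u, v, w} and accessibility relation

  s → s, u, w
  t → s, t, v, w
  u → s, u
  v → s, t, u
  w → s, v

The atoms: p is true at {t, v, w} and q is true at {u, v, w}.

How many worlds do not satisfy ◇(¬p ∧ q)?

2

s: successors {s, u, w}; ¬p ∧ q there: s:F, u:T, w:F. ✓
t: successors {s, t, v, w}; ¬p ∧ q there: s:F, t:F, v:F, w:F. ✗
u: successors {s, u}; ¬p ∧ q there: s:F, u:T. ✓
v: successors {s, t, u}; ¬p ∧ q there: s:F, t:F, u:T. ✓
w: successors {s, v}; ¬p ∧ q there: s:F, v:F. ✗
Satisfying worlds: {s, u, v}.
So ◇(¬p ∧ q) fails at the other 2 worlds.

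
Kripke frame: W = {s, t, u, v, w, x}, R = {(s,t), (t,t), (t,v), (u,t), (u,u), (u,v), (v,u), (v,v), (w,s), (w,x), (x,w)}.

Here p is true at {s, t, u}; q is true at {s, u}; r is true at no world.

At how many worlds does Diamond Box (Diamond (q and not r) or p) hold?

5

s: successors {t}; Box (Diamond (q and not r) or p) there: t:T. ✓
t: successors {t, v}; Box (Diamond (q and not r) or p) there: t:T, v:T. ✓
u: successors {t, u, v}; Box (Diamond (q and not r) or p) there: t:T, u:T, v:T. ✓
v: successors {u, v}; Box (Diamond (q and not r) or p) there: u:T, v:T. ✓
w: successors {s, x}; Box (Diamond (q and not r) or p) there: s:T, x:T. ✓
x: successors {w}; Box (Diamond (q and not r) or p) there: w:F. ✗
Satisfying worlds: {s, t, u, v, w}.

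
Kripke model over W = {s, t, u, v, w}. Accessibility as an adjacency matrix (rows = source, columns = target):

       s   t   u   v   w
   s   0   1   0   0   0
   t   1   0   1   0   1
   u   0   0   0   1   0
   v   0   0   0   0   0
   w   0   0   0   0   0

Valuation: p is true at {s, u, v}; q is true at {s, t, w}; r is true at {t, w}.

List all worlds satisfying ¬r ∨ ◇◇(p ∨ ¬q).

{s, t, u, v}

s: ¬r is T, ◇◇(p ∨ ¬q) is T. ✓
t: ¬r is F, ◇◇(p ∨ ¬q) is T. ✓
u: ¬r is T, ◇◇(p ∨ ¬q) is F. ✓
v: ¬r is T, ◇◇(p ∨ ¬q) is F. ✓
w: ¬r is F, ◇◇(p ∨ ¬q) is F. ✗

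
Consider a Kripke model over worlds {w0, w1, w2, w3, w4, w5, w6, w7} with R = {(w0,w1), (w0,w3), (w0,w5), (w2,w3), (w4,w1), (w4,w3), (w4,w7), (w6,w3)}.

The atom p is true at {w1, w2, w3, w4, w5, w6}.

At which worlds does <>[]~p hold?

w0: successors {w1, w3, w5}; []~p there: w1:T, w3:T, w5:T. ✓
w1: no successors, so <>[]~p fails. ✗
w2: successors {w3}; []~p there: w3:T. ✓
w3: no successors, so <>[]~p fails. ✗
w4: successors {w1, w3, w7}; []~p there: w1:T, w3:T, w7:T. ✓
w5: no successors, so <>[]~p fails. ✗
w6: successors {w3}; []~p there: w3:T. ✓
w7: no successors, so <>[]~p fails. ✗

{w0, w2, w4, w6}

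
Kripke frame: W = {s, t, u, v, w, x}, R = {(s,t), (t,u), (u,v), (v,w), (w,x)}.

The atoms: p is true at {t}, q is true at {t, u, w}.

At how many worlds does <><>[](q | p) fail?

4

s: successors {t}; <>[](q | p) there: t:F. ✗
t: successors {u}; <>[](q | p) there: u:T. ✓
u: successors {v}; <>[](q | p) there: v:F. ✗
v: successors {w}; <>[](q | p) there: w:T. ✓
w: successors {x}; <>[](q | p) there: x:F. ✗
x: no successors, so <><>[](q | p) fails. ✗
Satisfying worlds: {t, v}.
So <><>[](q | p) fails at the other 4 worlds.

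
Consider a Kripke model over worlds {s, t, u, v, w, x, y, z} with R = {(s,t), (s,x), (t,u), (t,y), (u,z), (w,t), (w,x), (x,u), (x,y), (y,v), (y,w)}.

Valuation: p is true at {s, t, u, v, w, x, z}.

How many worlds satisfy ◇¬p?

s: successors {t, x}; ¬p there: t:F, x:F. ✗
t: successors {u, y}; ¬p there: u:F, y:T. ✓
u: successors {z}; ¬p there: z:F. ✗
v: no successors, so ◇¬p fails. ✗
w: successors {t, x}; ¬p there: t:F, x:F. ✗
x: successors {u, y}; ¬p there: u:F, y:T. ✓
y: successors {v, w}; ¬p there: v:F, w:F. ✗
z: no successors, so ◇¬p fails. ✗
Satisfying worlds: {t, x}.

2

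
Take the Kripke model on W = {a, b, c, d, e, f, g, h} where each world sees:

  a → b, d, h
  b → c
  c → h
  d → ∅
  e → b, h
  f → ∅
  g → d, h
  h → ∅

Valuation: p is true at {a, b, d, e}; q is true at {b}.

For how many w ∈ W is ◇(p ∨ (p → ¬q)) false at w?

3

a: successors {b, d, h}; p ∨ (p → ¬q) there: b:T, d:T, h:T. ✓
b: successors {c}; p ∨ (p → ¬q) there: c:T. ✓
c: successors {h}; p ∨ (p → ¬q) there: h:T. ✓
d: no successors, so ◇(p ∨ (p → ¬q)) fails. ✗
e: successors {b, h}; p ∨ (p → ¬q) there: b:T, h:T. ✓
f: no successors, so ◇(p ∨ (p → ¬q)) fails. ✗
g: successors {d, h}; p ∨ (p → ¬q) there: d:T, h:T. ✓
h: no successors, so ◇(p ∨ (p → ¬q)) fails. ✗
Satisfying worlds: {a, b, c, e, g}.
So ◇(p ∨ (p → ¬q)) fails at the other 3 worlds.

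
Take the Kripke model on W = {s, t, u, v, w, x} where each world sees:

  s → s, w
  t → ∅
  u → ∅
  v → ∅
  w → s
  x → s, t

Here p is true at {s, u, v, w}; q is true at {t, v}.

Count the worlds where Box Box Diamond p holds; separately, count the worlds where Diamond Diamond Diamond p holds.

6 and 3

For Box Box Diamond p:
s: successors {s, w}; Box Diamond p there: s:T, w:T. ✓
t: no successors, so Box Box Diamond p holds vacuously. ✓
u: no successors, so Box Box Diamond p holds vacuously. ✓
v: no successors, so Box Box Diamond p holds vacuously. ✓
w: successors {s}; Box Diamond p there: s:T. ✓
x: successors {s, t}; Box Diamond p there: s:T, t:T. ✓
— 6 worlds.
For Diamond Diamond Diamond p:
s: successors {s, w}; Diamond Diamond p there: s:T, w:T. ✓
t: no successors, so Diamond Diamond Diamond p fails. ✗
u: no successors, so Diamond Diamond Diamond p fails. ✗
v: no successors, so Diamond Diamond Diamond p fails. ✗
w: successors {s}; Diamond Diamond p there: s:T. ✓
x: successors {s, t}; Diamond Diamond p there: s:T, t:F. ✓
— 3 worlds.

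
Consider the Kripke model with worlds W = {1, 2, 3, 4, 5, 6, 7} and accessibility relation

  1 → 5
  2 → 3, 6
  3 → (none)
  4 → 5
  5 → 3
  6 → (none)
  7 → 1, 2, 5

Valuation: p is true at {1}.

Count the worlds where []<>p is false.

1: successors {5}; <>p there: 5:F. ✗
2: successors {3, 6}; <>p there: 3:F, 6:F. ✗
3: no successors, so []<>p holds vacuously. ✓
4: successors {5}; <>p there: 5:F. ✗
5: successors {3}; <>p there: 3:F. ✗
6: no successors, so []<>p holds vacuously. ✓
7: successors {1, 2, 5}; <>p there: 1:F, 2:F, 5:F. ✗
Satisfying worlds: {3, 6}.
So []<>p fails at the other 5 worlds.

5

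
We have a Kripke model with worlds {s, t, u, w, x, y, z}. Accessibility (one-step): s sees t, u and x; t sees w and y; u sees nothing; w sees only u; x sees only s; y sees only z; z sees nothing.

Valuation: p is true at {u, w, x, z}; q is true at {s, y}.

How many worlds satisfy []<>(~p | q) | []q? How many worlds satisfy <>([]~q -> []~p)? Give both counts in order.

3 and 3

For []<>(~p | q) | []q:
s: []<>(~p | q) is F, []q is F. ✗
t: []<>(~p | q) is F, []q is F. ✗
u: []<>(~p | q) is T, []q is T. ✓
w: []<>(~p | q) is F, []q is F. ✗
x: []<>(~p | q) is T, []q is T. ✓
y: []<>(~p | q) is F, []q is F. ✗
z: []<>(~p | q) is T, []q is T. ✓
— 3 worlds.
For <>([]~q -> []~p):
s: successors {t, u, x}; []~q -> []~p there: t:T, u:T, x:T. ✓
t: successors {w, y}; []~q -> []~p there: w:F, y:F. ✗
u: no successors, so <>([]~q -> []~p) fails. ✗
w: successors {u}; []~q -> []~p there: u:T. ✓
x: successors {s}; []~q -> []~p there: s:F. ✗
y: successors {z}; []~q -> []~p there: z:T. ✓
z: no successors, so <>([]~q -> []~p) fails. ✗
— 3 worlds.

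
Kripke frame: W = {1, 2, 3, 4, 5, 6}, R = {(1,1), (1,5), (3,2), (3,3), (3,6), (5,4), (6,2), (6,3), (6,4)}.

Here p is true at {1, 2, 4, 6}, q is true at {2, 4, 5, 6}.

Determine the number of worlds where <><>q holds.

3

1: successors {1, 5}; <>q there: 1:T, 5:T. ✓
2: no successors, so <><>q fails. ✗
3: successors {2, 3, 6}; <>q there: 2:F, 3:T, 6:T. ✓
4: no successors, so <><>q fails. ✗
5: successors {4}; <>q there: 4:F. ✗
6: successors {2, 3, 4}; <>q there: 2:F, 3:T, 4:F. ✓
Satisfying worlds: {1, 3, 6}.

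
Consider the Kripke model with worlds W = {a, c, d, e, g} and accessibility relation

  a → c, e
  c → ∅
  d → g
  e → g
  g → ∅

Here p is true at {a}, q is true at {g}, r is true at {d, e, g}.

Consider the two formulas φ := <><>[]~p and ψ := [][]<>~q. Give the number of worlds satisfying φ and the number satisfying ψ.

For <><>[]~p:
a: successors {c, e}; <>[]~p there: c:F, e:T. ✓
c: no successors, so <><>[]~p fails. ✗
d: successors {g}; <>[]~p there: g:F. ✗
e: successors {g}; <>[]~p there: g:F. ✗
g: no successors, so <><>[]~p fails. ✗
— 1 world.
For [][]<>~q:
a: successors {c, e}; []<>~q there: c:T, e:F. ✗
c: no successors, so [][]<>~q holds vacuously. ✓
d: successors {g}; []<>~q there: g:T. ✓
e: successors {g}; []<>~q there: g:T. ✓
g: no successors, so [][]<>~q holds vacuously. ✓
— 4 worlds.

1 and 4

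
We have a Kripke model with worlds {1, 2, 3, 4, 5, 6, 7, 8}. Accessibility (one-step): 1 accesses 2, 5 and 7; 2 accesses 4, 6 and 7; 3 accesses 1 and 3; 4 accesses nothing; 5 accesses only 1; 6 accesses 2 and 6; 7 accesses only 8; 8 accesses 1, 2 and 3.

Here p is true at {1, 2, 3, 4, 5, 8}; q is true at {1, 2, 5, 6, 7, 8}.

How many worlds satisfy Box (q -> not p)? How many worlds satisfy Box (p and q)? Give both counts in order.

For Box (q -> not p):
1: successors {2, 5, 7}; q -> not p there: 2:F, 5:F, 7:T. ✗
2: successors {4, 6, 7}; q -> not p there: 4:T, 6:T, 7:T. ✓
3: successors {1, 3}; q -> not p there: 1:F, 3:T. ✗
4: no successors, so Box (q -> not p) holds vacuously. ✓
5: successors {1}; q -> not p there: 1:F. ✗
6: successors {2, 6}; q -> not p there: 2:F, 6:T. ✗
7: successors {8}; q -> not p there: 8:F. ✗
8: successors {1, 2, 3}; q -> not p there: 1:F, 2:F, 3:T. ✗
— 2 worlds.
For Box (p and q):
1: successors {2, 5, 7}; p and q there: 2:T, 5:T, 7:F. ✗
2: successors {4, 6, 7}; p and q there: 4:F, 6:F, 7:F. ✗
3: successors {1, 3}; p and q there: 1:T, 3:F. ✗
4: no successors, so Box (p and q) holds vacuously. ✓
5: successors {1}; p and q there: 1:T. ✓
6: successors {2, 6}; p and q there: 2:T, 6:F. ✗
7: successors {8}; p and q there: 8:T. ✓
8: successors {1, 2, 3}; p and q there: 1:T, 2:T, 3:F. ✗
— 3 worlds.

2 and 3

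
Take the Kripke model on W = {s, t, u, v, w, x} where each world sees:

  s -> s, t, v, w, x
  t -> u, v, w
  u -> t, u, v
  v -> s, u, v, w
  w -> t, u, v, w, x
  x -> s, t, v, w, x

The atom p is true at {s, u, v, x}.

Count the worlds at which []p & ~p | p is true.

4

s: []p & ~p is F, p is T. ✓
t: []p & ~p is F, p is F. ✗
u: []p & ~p is F, p is T. ✓
v: []p & ~p is F, p is T. ✓
w: []p & ~p is F, p is F. ✗
x: []p & ~p is F, p is T. ✓
Satisfying worlds: {s, u, v, x}.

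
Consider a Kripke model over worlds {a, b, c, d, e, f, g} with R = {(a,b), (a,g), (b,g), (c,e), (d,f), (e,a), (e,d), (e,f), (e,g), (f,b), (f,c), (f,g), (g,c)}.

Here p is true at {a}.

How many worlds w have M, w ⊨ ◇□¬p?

a: successors {b, g}; □¬p there: b:T, g:T. ✓
b: successors {g}; □¬p there: g:T. ✓
c: successors {e}; □¬p there: e:F. ✗
d: successors {f}; □¬p there: f:T. ✓
e: successors {a, d, f, g}; □¬p there: a:T, d:T, f:T, g:T. ✓
f: successors {b, c, g}; □¬p there: b:T, c:T, g:T. ✓
g: successors {c}; □¬p there: c:T. ✓
Satisfying worlds: {a, b, d, e, f, g}.

6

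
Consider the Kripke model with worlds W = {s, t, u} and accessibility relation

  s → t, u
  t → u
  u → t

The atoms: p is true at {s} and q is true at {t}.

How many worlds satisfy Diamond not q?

s: successors {t, u}; not q there: t:F, u:T. ✓
t: successors {u}; not q there: u:T. ✓
u: successors {t}; not q there: t:F. ✗
Satisfying worlds: {s, t}.

2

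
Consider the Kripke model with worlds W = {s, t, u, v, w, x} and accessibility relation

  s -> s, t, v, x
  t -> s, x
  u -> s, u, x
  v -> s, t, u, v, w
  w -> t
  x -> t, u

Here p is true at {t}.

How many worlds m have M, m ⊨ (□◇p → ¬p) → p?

s: □◇p → ¬p is T, p is F. ✗
t: □◇p → ¬p is F, p is T. ✓
u: □◇p → ¬p is T, p is F. ✗
v: □◇p → ¬p is T, p is F. ✗
w: □◇p → ¬p is T, p is F. ✗
x: □◇p → ¬p is T, p is F. ✗
Satisfying worlds: {t}.

1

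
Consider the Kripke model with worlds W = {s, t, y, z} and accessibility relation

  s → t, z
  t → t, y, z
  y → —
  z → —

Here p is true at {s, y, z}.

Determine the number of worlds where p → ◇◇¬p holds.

s: p is T, ◇◇¬p is T. ✓
t: p is F, ◇◇¬p is T. ✓
y: p is T, ◇◇¬p is F. ✗
z: p is T, ◇◇¬p is F. ✗
Satisfying worlds: {s, t}.

2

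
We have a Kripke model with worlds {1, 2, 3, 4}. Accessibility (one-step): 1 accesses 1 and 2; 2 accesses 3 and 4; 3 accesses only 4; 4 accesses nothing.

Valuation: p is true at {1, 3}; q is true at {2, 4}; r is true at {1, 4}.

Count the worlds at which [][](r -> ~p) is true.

1: successors {1, 2}; [](r -> ~p) there: 1:F, 2:T. ✗
2: successors {3, 4}; [](r -> ~p) there: 3:T, 4:T. ✓
3: successors {4}; [](r -> ~p) there: 4:T. ✓
4: no successors, so [][](r -> ~p) holds vacuously. ✓
Satisfying worlds: {2, 3, 4}.

3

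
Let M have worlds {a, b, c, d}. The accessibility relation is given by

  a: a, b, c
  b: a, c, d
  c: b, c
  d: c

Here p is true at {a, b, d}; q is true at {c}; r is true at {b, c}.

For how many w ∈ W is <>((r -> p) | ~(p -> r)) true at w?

3

a: successors {a, b, c}; (r -> p) | ~(p -> r) there: a:T, b:T, c:F. ✓
b: successors {a, c, d}; (r -> p) | ~(p -> r) there: a:T, c:F, d:T. ✓
c: successors {b, c}; (r -> p) | ~(p -> r) there: b:T, c:F. ✓
d: successors {c}; (r -> p) | ~(p -> r) there: c:F. ✗
Satisfying worlds: {a, b, c}.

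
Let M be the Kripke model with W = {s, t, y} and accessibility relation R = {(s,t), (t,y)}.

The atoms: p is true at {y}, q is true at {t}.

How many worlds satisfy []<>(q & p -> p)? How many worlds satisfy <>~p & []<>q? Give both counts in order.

For []<>(q & p -> p):
s: successors {t}; <>(q & p -> p) there: t:T. ✓
t: successors {y}; <>(q & p -> p) there: y:F. ✗
y: no successors, so []<>(q & p -> p) holds vacuously. ✓
— 2 worlds.
For <>~p & []<>q:
s: <>~p is T, []<>q is F. ✗
t: <>~p is F, []<>q is F. ✗
y: <>~p is F, []<>q is T. ✗
— 0 worlds.

2 and 0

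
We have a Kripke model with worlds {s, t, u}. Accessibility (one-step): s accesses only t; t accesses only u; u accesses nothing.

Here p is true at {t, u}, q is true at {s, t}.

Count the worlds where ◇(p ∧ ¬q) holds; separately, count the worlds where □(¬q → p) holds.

For ◇(p ∧ ¬q):
s: successors {t}; p ∧ ¬q there: t:F. ✗
t: successors {u}; p ∧ ¬q there: u:T. ✓
u: no successors, so ◇(p ∧ ¬q) fails. ✗
— 1 world.
For □(¬q → p):
s: successors {t}; ¬q → p there: t:T. ✓
t: successors {u}; ¬q → p there: u:T. ✓
u: no successors, so □(¬q → p) holds vacuously. ✓
— 3 worlds.

1 and 3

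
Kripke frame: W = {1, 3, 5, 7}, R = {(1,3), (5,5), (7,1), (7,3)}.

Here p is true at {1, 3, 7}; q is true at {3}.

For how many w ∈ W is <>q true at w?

1: successors {3}; q there: 3:T. ✓
3: no successors, so <>q fails. ✗
5: successors {5}; q there: 5:F. ✗
7: successors {1, 3}; q there: 1:F, 3:T. ✓
Satisfying worlds: {1, 7}.

2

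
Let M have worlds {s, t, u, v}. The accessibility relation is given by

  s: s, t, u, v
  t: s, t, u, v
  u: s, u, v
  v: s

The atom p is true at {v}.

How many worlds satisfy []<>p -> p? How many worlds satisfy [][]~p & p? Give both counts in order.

For []<>p -> p:
s: []<>p is F, p is F. ✓
t: []<>p is F, p is F. ✓
u: []<>p is F, p is F. ✓
v: []<>p is T, p is T. ✓
— 4 worlds.
For [][]~p & p:
s: [][]~p is F, p is F. ✗
t: [][]~p is F, p is F. ✗
u: [][]~p is F, p is F. ✗
v: [][]~p is F, p is T. ✗
— 0 worlds.

4 and 0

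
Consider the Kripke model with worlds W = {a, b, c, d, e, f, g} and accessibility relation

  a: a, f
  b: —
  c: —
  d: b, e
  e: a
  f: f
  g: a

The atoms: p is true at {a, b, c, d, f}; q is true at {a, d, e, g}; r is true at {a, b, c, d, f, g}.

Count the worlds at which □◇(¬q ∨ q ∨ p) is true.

a: successors {a, f}; ◇(¬q ∨ q ∨ p) there: a:T, f:T. ✓
b: no successors, so □◇(¬q ∨ q ∨ p) holds vacuously. ✓
c: no successors, so □◇(¬q ∨ q ∨ p) holds vacuously. ✓
d: successors {b, e}; ◇(¬q ∨ q ∨ p) there: b:F, e:T. ✗
e: successors {a}; ◇(¬q ∨ q ∨ p) there: a:T. ✓
f: successors {f}; ◇(¬q ∨ q ∨ p) there: f:T. ✓
g: successors {a}; ◇(¬q ∨ q ∨ p) there: a:T. ✓
Satisfying worlds: {a, b, c, e, f, g}.

6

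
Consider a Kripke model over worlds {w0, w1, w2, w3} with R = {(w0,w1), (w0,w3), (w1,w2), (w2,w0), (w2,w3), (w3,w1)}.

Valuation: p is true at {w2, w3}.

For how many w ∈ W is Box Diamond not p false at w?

2

w0: successors {w1, w3}; Diamond not p there: w1:F, w3:T. ✗
w1: successors {w2}; Diamond not p there: w2:T. ✓
w2: successors {w0, w3}; Diamond not p there: w0:T, w3:T. ✓
w3: successors {w1}; Diamond not p there: w1:F. ✗
Satisfying worlds: {w1, w2}.
So Box Diamond not p fails at the other 2 worlds.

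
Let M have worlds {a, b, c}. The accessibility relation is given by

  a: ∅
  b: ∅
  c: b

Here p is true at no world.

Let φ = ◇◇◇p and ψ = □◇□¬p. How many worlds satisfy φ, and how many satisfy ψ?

0 and 2

For ◇◇◇p:
a: no successors, so ◇◇◇p fails. ✗
b: no successors, so ◇◇◇p fails. ✗
c: successors {b}; ◇◇p there: b:F. ✗
— 0 worlds.
For □◇□¬p:
a: no successors, so □◇□¬p holds vacuously. ✓
b: no successors, so □◇□¬p holds vacuously. ✓
c: successors {b}; ◇□¬p there: b:F. ✗
— 2 worlds.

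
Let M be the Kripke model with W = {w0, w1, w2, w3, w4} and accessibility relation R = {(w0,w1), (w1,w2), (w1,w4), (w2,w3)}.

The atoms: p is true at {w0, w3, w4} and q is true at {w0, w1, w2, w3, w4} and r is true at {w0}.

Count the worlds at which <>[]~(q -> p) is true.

w0: successors {w1}; []~(q -> p) there: w1:F. ✗
w1: successors {w2, w4}; []~(q -> p) there: w2:F, w4:T. ✓
w2: successors {w3}; []~(q -> p) there: w3:T. ✓
w3: no successors, so <>[]~(q -> p) fails. ✗
w4: no successors, so <>[]~(q -> p) fails. ✗
Satisfying worlds: {w1, w2}.

2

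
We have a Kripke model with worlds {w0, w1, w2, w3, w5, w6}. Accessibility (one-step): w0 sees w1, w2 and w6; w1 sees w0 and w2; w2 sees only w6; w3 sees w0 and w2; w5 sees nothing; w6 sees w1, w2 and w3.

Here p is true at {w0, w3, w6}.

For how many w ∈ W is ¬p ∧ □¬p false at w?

5

w0: ¬p is F, □¬p is F. ✗
w1: ¬p is T, □¬p is F. ✗
w2: ¬p is T, □¬p is F. ✗
w3: ¬p is F, □¬p is F. ✗
w5: ¬p is T, □¬p is T. ✓
w6: ¬p is F, □¬p is F. ✗
Satisfying worlds: {w5}.
So ¬p ∧ □¬p fails at the other 5 worlds.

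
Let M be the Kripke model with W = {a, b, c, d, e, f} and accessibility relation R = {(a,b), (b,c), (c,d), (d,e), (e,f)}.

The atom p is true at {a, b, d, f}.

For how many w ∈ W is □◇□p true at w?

4

a: successors {b}; ◇□p there: b:T. ✓
b: successors {c}; ◇□p there: c:F. ✗
c: successors {d}; ◇□p there: d:T. ✓
d: successors {e}; ◇□p there: e:T. ✓
e: successors {f}; ◇□p there: f:F. ✗
f: no successors, so □◇□p holds vacuously. ✓
Satisfying worlds: {a, c, d, f}.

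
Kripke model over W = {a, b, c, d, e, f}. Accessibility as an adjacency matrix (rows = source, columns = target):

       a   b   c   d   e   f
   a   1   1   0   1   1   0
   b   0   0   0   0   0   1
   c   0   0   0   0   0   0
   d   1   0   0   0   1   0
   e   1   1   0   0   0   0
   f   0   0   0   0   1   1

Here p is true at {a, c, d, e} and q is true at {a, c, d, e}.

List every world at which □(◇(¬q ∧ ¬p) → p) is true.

a: successors {a, b, d, e}; ◇(¬q ∧ ¬p) → p there: a:T, b:F, d:T, e:T. ✗
b: successors {f}; ◇(¬q ∧ ¬p) → p there: f:F. ✗
c: no successors, so □(◇(¬q ∧ ¬p) → p) holds vacuously. ✓
d: successors {a, e}; ◇(¬q ∧ ¬p) → p there: a:T, e:T. ✓
e: successors {a, b}; ◇(¬q ∧ ¬p) → p there: a:T, b:F. ✗
f: successors {e, f}; ◇(¬q ∧ ¬p) → p there: e:T, f:F. ✗

{c, d}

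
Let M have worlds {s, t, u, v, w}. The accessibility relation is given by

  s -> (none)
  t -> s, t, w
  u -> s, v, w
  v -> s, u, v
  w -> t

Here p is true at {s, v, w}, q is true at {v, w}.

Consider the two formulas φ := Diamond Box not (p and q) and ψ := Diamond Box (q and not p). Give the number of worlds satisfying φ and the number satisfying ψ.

3 and 3

For Diamond Box not (p and q):
s: no successors, so Diamond Box not (p and q) fails. ✗
t: successors {s, t, w}; Box not (p and q) there: s:T, t:F, w:T. ✓
u: successors {s, v, w}; Box not (p and q) there: s:T, v:F, w:T. ✓
v: successors {s, u, v}; Box not (p and q) there: s:T, u:F, v:F. ✓
w: successors {t}; Box not (p and q) there: t:F. ✗
— 3 worlds.
For Diamond Box (q and not p):
s: no successors, so Diamond Box (q and not p) fails. ✗
t: successors {s, t, w}; Box (q and not p) there: s:T, t:F, w:F. ✓
u: successors {s, v, w}; Box (q and not p) there: s:T, v:F, w:F. ✓
v: successors {s, u, v}; Box (q and not p) there: s:T, u:F, v:F. ✓
w: successors {t}; Box (q and not p) there: t:F. ✗
— 3 worlds.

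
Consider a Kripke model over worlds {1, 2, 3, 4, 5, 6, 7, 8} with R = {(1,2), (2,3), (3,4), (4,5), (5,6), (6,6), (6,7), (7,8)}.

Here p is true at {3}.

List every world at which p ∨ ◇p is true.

{2, 3}

1: p is F, ◇p is F. ✗
2: p is F, ◇p is T. ✓
3: p is T, ◇p is F. ✓
4: p is F, ◇p is F. ✗
5: p is F, ◇p is F. ✗
6: p is F, ◇p is F. ✗
7: p is F, ◇p is F. ✗
8: p is F, ◇p is F. ✗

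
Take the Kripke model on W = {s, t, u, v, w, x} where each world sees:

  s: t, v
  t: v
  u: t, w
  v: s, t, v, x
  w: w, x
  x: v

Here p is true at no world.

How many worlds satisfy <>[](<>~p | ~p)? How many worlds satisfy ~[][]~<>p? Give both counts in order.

For <>[](<>~p | ~p):
s: successors {t, v}; [](<>~p | ~p) there: t:T, v:T. ✓
t: successors {v}; [](<>~p | ~p) there: v:T. ✓
u: successors {t, w}; [](<>~p | ~p) there: t:T, w:T. ✓
v: successors {s, t, v, x}; [](<>~p | ~p) there: s:T, t:T, v:T, x:T. ✓
w: successors {w, x}; [](<>~p | ~p) there: w:T, x:T. ✓
x: successors {v}; [](<>~p | ~p) there: v:T. ✓
— 6 worlds.
For ~[][]~<>p:
s: [][]~<>p is T. ✗
t: [][]~<>p is T. ✗
u: [][]~<>p is T. ✗
v: [][]~<>p is T. ✗
w: [][]~<>p is T. ✗
x: [][]~<>p is T. ✗
— 0 worlds.

6 and 0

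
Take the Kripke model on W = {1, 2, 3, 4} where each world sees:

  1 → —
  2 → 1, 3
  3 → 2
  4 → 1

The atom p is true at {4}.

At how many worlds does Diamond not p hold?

3

1: no successors, so Diamond not p fails. ✗
2: successors {1, 3}; not p there: 1:T, 3:T. ✓
3: successors {2}; not p there: 2:T. ✓
4: successors {1}; not p there: 1:T. ✓
Satisfying worlds: {2, 3, 4}.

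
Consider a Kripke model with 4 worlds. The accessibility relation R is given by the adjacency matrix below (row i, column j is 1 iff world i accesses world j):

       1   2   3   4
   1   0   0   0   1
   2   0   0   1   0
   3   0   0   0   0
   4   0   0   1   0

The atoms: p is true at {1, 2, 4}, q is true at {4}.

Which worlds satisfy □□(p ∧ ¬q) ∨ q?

1: □□(p ∧ ¬q) is F, q is F. ✗
2: □□(p ∧ ¬q) is T, q is F. ✓
3: □□(p ∧ ¬q) is T, q is F. ✓
4: □□(p ∧ ¬q) is T, q is T. ✓

{2, 3, 4}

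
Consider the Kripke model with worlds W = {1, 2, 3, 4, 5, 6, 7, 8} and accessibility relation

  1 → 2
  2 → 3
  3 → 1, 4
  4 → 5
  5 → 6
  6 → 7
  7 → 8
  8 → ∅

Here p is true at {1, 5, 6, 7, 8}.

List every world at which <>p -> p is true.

1: <>p is F, p is T. ✓
2: <>p is F, p is F. ✓
3: <>p is T, p is F. ✗
4: <>p is T, p is F. ✗
5: <>p is T, p is T. ✓
6: <>p is T, p is T. ✓
7: <>p is T, p is T. ✓
8: <>p is F, p is T. ✓

{1, 2, 5, 6, 7, 8}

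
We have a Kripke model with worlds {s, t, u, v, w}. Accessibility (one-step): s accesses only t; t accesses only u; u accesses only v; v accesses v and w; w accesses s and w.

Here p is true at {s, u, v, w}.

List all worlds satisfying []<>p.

{s, t, u, v}

s: successors {t}; <>p there: t:T. ✓
t: successors {u}; <>p there: u:T. ✓
u: successors {v}; <>p there: v:T. ✓
v: successors {v, w}; <>p there: v:T, w:T. ✓
w: successors {s, w}; <>p there: s:F, w:T. ✗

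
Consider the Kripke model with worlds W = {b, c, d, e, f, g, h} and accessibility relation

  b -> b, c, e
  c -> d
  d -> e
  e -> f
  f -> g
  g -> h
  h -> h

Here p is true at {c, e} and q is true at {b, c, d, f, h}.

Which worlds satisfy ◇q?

{b, c, e, g, h}

b: successors {b, c, e}; q there: b:T, c:T, e:F. ✓
c: successors {d}; q there: d:T. ✓
d: successors {e}; q there: e:F. ✗
e: successors {f}; q there: f:T. ✓
f: successors {g}; q there: g:F. ✗
g: successors {h}; q there: h:T. ✓
h: successors {h}; q there: h:T. ✓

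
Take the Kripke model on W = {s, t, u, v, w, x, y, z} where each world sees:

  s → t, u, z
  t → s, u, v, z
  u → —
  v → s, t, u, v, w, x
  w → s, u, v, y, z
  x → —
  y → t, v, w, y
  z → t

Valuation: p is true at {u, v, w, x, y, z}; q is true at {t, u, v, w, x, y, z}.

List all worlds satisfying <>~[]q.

{s, t, v, w, y, z}

s: successors {t, u, z}; ~[]q there: t:T, u:F, z:F. ✓
t: successors {s, u, v, z}; ~[]q there: s:F, u:F, v:T, z:F. ✓
u: no successors, so <>~[]q fails. ✗
v: successors {s, t, u, v, w, x}; ~[]q there: s:F, t:T, u:F, v:T, w:T, x:F. ✓
w: successors {s, u, v, y, z}; ~[]q there: s:F, u:F, v:T, y:F, z:F. ✓
x: no successors, so <>~[]q fails. ✗
y: successors {t, v, w, y}; ~[]q there: t:T, v:T, w:T, y:F. ✓
z: successors {t}; ~[]q there: t:T. ✓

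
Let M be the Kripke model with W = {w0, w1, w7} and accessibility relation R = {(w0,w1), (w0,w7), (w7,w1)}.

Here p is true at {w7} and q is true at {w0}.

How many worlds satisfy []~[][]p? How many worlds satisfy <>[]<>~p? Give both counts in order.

For []~[][]p:
w0: successors {w1, w7}; ~[][]p there: w1:F, w7:F. ✗
w1: no successors, so []~[][]p holds vacuously. ✓
w7: successors {w1}; ~[][]p there: w1:F. ✗
— 1 world.
For <>[]<>~p:
w0: successors {w1, w7}; []<>~p there: w1:T, w7:F. ✓
w1: no successors, so <>[]<>~p fails. ✗
w7: successors {w1}; []<>~p there: w1:T. ✓
— 2 worlds.

1 and 2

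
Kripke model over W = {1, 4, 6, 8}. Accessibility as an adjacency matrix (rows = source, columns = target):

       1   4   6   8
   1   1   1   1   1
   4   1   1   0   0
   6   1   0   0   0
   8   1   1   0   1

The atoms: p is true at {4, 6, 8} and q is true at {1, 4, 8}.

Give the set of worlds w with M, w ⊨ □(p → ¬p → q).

{1, 4, 6, 8}

1: successors {1, 4, 6, 8}; p → ¬p → q there: 1:T, 4:T, 6:T, 8:T. ✓
4: successors {1, 4}; p → ¬p → q there: 1:T, 4:T. ✓
6: successors {1}; p → ¬p → q there: 1:T. ✓
8: successors {1, 4, 8}; p → ¬p → q there: 1:T, 4:T, 8:T. ✓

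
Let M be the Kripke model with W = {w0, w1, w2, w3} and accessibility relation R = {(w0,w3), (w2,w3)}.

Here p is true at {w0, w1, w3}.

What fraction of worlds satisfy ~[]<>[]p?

1/2

w0: []<>[]p is F. ✓
w1: []<>[]p is T. ✗
w2: []<>[]p is F. ✓
w3: []<>[]p is T. ✗
That's 2 of 4 worlds, so 2/4 = 1/2.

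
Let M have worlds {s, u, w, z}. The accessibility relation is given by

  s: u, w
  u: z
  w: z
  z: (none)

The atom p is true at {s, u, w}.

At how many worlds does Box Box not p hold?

s: successors {u, w}; Box not p there: u:T, w:T. ✓
u: successors {z}; Box not p there: z:T. ✓
w: successors {z}; Box not p there: z:T. ✓
z: no successors, so Box Box not p holds vacuously. ✓
Satisfying worlds: {s, u, w, z}.

4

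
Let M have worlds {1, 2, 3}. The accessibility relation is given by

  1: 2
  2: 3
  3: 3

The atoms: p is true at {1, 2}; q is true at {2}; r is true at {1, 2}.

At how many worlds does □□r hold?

0

1: successors {2}; □r there: 2:F. ✗
2: successors {3}; □r there: 3:F. ✗
3: successors {3}; □r there: 3:F. ✗
Satisfying worlds: ∅.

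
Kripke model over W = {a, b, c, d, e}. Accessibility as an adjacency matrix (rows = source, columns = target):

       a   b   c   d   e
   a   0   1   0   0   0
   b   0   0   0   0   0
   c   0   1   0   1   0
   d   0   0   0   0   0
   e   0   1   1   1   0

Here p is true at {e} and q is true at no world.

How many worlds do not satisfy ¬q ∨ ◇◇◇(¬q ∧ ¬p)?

a: ¬q is T, ◇◇◇(¬q ∧ ¬p) is F. ✓
b: ¬q is T, ◇◇◇(¬q ∧ ¬p) is F. ✓
c: ¬q is T, ◇◇◇(¬q ∧ ¬p) is F. ✓
d: ¬q is T, ◇◇◇(¬q ∧ ¬p) is F. ✓
e: ¬q is T, ◇◇◇(¬q ∧ ¬p) is F. ✓
Satisfying worlds: {a, b, c, d, e}.
So ¬q ∨ ◇◇◇(¬q ∧ ¬p) fails at the other 0 worlds.

0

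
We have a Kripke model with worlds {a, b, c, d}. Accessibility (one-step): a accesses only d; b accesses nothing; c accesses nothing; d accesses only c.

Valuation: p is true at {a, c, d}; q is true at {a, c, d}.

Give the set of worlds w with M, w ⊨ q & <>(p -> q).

a: q is T, <>(p -> q) is T. ✓
b: q is F, <>(p -> q) is F. ✗
c: q is T, <>(p -> q) is F. ✗
d: q is T, <>(p -> q) is T. ✓

{a, d}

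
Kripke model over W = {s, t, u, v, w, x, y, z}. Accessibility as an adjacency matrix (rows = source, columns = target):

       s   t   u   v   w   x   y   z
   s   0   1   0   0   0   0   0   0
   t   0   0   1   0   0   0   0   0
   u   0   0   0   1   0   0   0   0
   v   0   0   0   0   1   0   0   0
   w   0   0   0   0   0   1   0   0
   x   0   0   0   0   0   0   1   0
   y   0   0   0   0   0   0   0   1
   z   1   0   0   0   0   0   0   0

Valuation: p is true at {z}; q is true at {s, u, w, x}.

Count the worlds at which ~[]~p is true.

s: []~p is T. ✗
t: []~p is T. ✗
u: []~p is T. ✗
v: []~p is T. ✗
w: []~p is T. ✗
x: []~p is T. ✗
y: []~p is F. ✓
z: []~p is T. ✗
Satisfying worlds: {y}.

1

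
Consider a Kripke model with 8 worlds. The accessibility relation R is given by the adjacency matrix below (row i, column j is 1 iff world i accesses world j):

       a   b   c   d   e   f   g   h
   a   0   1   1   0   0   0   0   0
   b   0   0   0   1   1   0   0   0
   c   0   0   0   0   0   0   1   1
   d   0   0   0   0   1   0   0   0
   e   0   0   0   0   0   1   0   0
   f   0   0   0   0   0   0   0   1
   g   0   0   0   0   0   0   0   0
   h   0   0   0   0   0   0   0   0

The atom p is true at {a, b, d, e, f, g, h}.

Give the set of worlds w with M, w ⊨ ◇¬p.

a: successors {b, c}; ¬p there: b:F, c:T. ✓
b: successors {d, e}; ¬p there: d:F, e:F. ✗
c: successors {g, h}; ¬p there: g:F, h:F. ✗
d: successors {e}; ¬p there: e:F. ✗
e: successors {f}; ¬p there: f:F. ✗
f: successors {h}; ¬p there: h:F. ✗
g: no successors, so ◇¬p fails. ✗
h: no successors, so ◇¬p fails. ✗

{a}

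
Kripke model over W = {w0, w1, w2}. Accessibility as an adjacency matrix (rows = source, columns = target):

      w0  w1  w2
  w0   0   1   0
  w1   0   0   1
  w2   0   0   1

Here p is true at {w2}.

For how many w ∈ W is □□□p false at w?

w0: successors {w1}; □□p there: w1:T. ✓
w1: successors {w2}; □□p there: w2:T. ✓
w2: successors {w2}; □□p there: w2:T. ✓
Satisfying worlds: {w0, w1, w2}.
So □□□p fails at the other 0 worlds.

0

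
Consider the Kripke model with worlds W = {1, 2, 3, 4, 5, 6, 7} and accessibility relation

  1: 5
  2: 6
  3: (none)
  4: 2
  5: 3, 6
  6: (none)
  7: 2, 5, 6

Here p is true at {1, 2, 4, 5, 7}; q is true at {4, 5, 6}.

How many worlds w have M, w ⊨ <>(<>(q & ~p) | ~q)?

4

1: successors {5}; <>(q & ~p) | ~q there: 5:T. ✓
2: successors {6}; <>(q & ~p) | ~q there: 6:F. ✗
3: no successors, so <>(<>(q & ~p) | ~q) fails. ✗
4: successors {2}; <>(q & ~p) | ~q there: 2:T. ✓
5: successors {3, 6}; <>(q & ~p) | ~q there: 3:T, 6:F. ✓
6: no successors, so <>(<>(q & ~p) | ~q) fails. ✗
7: successors {2, 5, 6}; <>(q & ~p) | ~q there: 2:T, 5:T, 6:F. ✓
Satisfying worlds: {1, 4, 5, 7}.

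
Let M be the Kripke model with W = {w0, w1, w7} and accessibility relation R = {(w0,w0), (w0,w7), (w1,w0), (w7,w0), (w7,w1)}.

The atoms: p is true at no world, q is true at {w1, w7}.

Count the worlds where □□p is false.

w0: successors {w0, w7}; □p there: w0:F, w7:F. ✗
w1: successors {w0}; □p there: w0:F. ✗
w7: successors {w0, w1}; □p there: w0:F, w1:F. ✗
Satisfying worlds: ∅.
So □□p fails at the other 3 worlds.

3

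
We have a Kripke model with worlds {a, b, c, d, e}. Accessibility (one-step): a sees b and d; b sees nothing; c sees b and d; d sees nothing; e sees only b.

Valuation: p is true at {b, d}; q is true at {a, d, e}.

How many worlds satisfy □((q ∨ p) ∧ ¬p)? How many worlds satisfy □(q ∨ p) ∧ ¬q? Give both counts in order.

2 and 2

For □((q ∨ p) ∧ ¬p):
a: successors {b, d}; (q ∨ p) ∧ ¬p there: b:F, d:F. ✗
b: no successors, so □((q ∨ p) ∧ ¬p) holds vacuously. ✓
c: successors {b, d}; (q ∨ p) ∧ ¬p there: b:F, d:F. ✗
d: no successors, so □((q ∨ p) ∧ ¬p) holds vacuously. ✓
e: successors {b}; (q ∨ p) ∧ ¬p there: b:F. ✗
— 2 worlds.
For □(q ∨ p) ∧ ¬q:
a: □(q ∨ p) is T, ¬q is F. ✗
b: □(q ∨ p) is T, ¬q is T. ✓
c: □(q ∨ p) is T, ¬q is T. ✓
d: □(q ∨ p) is T, ¬q is F. ✗
e: □(q ∨ p) is T, ¬q is F. ✗
— 2 worlds.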